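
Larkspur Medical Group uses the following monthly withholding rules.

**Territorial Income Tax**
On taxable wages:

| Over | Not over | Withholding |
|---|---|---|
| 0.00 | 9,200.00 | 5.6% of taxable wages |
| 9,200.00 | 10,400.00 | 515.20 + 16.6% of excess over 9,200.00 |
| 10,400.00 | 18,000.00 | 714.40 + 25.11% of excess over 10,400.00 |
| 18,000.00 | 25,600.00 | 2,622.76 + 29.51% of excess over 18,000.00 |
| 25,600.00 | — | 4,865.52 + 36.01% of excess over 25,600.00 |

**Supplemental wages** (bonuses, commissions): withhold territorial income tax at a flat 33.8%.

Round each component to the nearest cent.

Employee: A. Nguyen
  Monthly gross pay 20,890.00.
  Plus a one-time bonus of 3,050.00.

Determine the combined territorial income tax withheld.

4,506.50

Territorial Income Tax: taxable = 20,890.00
  2,622.76 + 29.51% × (20,890.00 − 18,000.00) = 2,622.76 + 29.51% × 2,890.00 = 3,475.60
Supplemental (33.8% flat on bonus): 33.8% × 3,050.00 = 1,030.90
Total territorial income tax: 3,475.60 + 1,030.90 = 4,506.50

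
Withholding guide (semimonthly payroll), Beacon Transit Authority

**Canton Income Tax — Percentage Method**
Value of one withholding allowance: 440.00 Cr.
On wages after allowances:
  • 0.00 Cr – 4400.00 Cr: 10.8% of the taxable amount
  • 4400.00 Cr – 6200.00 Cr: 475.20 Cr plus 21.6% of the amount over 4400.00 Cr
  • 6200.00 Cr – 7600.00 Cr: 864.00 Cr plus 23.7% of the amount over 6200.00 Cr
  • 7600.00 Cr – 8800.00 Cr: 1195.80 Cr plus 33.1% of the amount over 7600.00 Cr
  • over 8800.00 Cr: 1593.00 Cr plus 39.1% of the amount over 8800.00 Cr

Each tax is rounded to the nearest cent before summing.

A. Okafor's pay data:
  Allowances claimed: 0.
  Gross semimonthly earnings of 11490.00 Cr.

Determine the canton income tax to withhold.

2644.79 Cr

Canton Income Tax: taxable = 11490.00 Cr
  1593.00 Cr + 39.1% × (11490.00 Cr − 8800.00 Cr) = 1593.00 Cr + 39.1% × 2690.00 Cr = 2644.79 Cr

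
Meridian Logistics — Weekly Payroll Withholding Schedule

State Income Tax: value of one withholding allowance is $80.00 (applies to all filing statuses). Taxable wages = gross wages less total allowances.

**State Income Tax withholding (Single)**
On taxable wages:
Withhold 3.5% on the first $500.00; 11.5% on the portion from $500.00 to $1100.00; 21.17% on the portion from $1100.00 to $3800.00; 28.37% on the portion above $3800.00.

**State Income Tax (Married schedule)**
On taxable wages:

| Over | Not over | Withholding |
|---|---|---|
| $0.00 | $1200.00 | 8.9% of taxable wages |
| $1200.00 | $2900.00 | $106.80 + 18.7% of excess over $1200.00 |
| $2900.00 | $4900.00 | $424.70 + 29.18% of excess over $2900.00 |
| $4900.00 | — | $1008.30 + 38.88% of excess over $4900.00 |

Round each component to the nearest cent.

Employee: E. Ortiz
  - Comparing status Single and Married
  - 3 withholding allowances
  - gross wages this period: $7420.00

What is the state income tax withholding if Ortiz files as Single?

$1617.00

State Income Tax (Single): taxable = $7420.00 − 3×$80.00 = $7180.00
  $658.09 + 28.37% × ($7180.00 − $3800.00) = $658.09 + 28.37% × $3380.00 = $1617.00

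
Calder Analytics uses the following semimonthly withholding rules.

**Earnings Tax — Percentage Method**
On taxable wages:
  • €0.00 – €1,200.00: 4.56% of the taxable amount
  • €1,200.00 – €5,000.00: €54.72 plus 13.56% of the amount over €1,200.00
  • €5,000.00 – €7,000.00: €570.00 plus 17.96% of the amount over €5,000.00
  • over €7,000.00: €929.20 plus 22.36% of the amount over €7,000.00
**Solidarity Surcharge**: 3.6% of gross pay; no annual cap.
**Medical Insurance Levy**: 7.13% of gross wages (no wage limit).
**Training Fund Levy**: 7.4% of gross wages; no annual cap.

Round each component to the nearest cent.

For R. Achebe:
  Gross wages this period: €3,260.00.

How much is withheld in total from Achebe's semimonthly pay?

€925.10

Earnings Tax: taxable = €3,260.00
  €54.72 + 13.56% × (€3,260.00 − €1,200.00) = €54.72 + 13.56% × €2,060.00 = €334.06
Solidarity Surcharge: 3.6% × €3,260.00 = €117.36
Medical Insurance Levy: 7.13% × €3,260.00 = €232.44
Training Fund Levy: 7.4% × €3,260.00 = €241.24
Total: €334.06 + €117.36 + €232.44 + €241.24 = €925.10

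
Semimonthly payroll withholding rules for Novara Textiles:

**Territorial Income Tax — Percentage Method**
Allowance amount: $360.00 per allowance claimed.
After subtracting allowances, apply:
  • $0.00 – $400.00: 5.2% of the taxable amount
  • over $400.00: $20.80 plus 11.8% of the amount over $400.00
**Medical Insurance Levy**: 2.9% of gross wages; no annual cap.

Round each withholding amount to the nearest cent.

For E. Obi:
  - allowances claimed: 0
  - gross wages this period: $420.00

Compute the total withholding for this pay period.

$35.34

Territorial Income Tax: taxable = $420.00
  $20.80 + 11.8% × ($420.00 − $400.00) = $20.80 + 11.8% × $20.00 = $23.16
Medical Insurance Levy: 2.9% × $420.00 = $12.18
Total: $23.16 + $12.18 = $35.34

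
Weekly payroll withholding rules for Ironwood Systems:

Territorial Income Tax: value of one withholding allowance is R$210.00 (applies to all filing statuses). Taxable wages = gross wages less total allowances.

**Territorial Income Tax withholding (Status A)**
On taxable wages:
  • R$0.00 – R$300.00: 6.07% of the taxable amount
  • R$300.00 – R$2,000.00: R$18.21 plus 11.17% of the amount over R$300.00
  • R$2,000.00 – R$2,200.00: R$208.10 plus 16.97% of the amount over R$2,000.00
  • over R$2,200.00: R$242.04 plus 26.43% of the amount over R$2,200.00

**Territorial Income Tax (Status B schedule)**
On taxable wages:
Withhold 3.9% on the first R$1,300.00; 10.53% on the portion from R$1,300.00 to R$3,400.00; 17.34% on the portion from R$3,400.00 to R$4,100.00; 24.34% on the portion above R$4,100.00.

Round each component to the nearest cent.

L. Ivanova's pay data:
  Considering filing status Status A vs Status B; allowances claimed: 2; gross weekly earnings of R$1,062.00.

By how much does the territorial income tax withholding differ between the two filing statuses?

Territorial Income Tax (Status A): taxable = R$1,062.00 − 2×R$210.00 = R$642.00
  R$18.21 + 11.17% × (R$642.00 − R$300.00) = R$18.21 + 11.17% × R$342.00 = R$56.41
Territorial Income Tax (Status B): taxable = R$1,062.00 − 2×R$210.00 = R$642.00
  3.9% × R$642.00 = R$25.04
Difference: |R$56.41 − R$25.04| = R$31.37 (higher under Status A)

R$31.37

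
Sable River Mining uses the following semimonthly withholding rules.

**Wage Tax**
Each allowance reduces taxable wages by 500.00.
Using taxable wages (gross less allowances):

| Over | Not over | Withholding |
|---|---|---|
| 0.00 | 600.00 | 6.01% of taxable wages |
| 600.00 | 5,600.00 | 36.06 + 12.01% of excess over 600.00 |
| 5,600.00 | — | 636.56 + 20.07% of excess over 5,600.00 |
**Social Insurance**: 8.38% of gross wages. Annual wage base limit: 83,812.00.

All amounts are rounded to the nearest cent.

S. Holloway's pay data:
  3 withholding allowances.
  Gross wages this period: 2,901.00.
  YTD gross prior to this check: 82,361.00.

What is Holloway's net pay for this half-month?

Wage Tax: taxable = 2,901.00 − 3×500.00 = 1,401.00
  36.06 + 12.01% × (1,401.00 − 600.00) = 36.06 + 12.01% × 801.00 = 132.26
Social Insurance: cap 83,812.00 − YTD 82,361.00 = 1,451.00 subject; 8.38% × 1,451.00 = 121.59
Total withheld: 132.26 + 121.59 = 253.85
Net pay: 2,901.00 − 253.85 = 2,647.15

2,647.15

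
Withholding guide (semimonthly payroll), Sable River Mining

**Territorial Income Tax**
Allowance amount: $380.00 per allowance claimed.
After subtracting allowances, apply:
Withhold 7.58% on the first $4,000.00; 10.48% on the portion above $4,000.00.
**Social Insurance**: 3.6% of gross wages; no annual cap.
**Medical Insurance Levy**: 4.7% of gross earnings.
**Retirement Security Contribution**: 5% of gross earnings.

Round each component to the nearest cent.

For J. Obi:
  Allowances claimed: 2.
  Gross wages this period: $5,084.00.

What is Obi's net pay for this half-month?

$4,070.67

Territorial Income Tax: taxable = $5,084.00 − 2×$380.00 = $4,324.00
  $303.20 + 10.48% × ($4,324.00 − $4,000.00) = $303.20 + 10.48% × $324.00 = $337.16
Social Insurance: 3.6% × $5,084.00 = $183.02
Medical Insurance Levy: 4.7% × $5,084.00 = $238.95
Retirement Security Contribution: 5% × $5,084.00 = $254.20
Total withheld: $337.16 + $183.02 + $238.95 + $254.20 = $1,013.33
Net pay: $5,084.00 − $1,013.33 = $4,070.67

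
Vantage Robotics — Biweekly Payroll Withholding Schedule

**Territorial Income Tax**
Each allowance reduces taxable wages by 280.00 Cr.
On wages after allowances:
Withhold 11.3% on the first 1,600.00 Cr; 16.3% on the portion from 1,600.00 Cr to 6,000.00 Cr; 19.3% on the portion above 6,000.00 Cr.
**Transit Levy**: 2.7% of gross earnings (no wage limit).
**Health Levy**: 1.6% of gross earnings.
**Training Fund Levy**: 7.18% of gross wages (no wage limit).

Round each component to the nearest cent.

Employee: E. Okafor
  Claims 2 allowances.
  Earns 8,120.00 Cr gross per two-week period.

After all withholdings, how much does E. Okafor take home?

Territorial Income Tax: taxable = 8,120.00 Cr − 2×280.00 Cr = 7,560.00 Cr
  898.00 Cr + 19.3% × (7,560.00 Cr − 6,000.00 Cr) = 898.00 Cr + 19.3% × 1,560.00 Cr = 1,199.08 Cr
Transit Levy: 2.7% × 8,120.00 Cr = 219.24 Cr
Health Levy: 1.6% × 8,120.00 Cr = 129.92 Cr
Training Fund Levy: 7.18% × 8,120.00 Cr = 583.02 Cr
Total withheld: 1,199.08 Cr + 219.24 Cr + 129.92 Cr + 583.02 Cr = 2,131.26 Cr
Net pay: 8,120.00 Cr − 2,131.26 Cr = 5,988.74 Cr

5,988.74 Cr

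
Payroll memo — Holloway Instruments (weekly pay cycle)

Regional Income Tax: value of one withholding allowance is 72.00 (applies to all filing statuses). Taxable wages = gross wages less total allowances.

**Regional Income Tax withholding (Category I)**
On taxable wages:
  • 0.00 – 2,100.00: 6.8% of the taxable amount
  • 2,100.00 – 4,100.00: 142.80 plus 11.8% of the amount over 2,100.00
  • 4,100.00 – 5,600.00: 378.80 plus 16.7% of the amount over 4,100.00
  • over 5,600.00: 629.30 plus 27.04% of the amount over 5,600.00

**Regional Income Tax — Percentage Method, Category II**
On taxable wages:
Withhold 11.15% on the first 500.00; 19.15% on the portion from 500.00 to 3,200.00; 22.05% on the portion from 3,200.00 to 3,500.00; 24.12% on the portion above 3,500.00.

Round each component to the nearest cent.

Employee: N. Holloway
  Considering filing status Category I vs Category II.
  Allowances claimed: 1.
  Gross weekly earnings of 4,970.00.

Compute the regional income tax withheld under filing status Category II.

Regional Income Tax (Category II): taxable = 4,970.00 − 1×72.00 = 4,898.00
  638.95 + 24.12% × (4,898.00 − 3,500.00) = 638.95 + 24.12% × 1,398.00 = 976.15

976.15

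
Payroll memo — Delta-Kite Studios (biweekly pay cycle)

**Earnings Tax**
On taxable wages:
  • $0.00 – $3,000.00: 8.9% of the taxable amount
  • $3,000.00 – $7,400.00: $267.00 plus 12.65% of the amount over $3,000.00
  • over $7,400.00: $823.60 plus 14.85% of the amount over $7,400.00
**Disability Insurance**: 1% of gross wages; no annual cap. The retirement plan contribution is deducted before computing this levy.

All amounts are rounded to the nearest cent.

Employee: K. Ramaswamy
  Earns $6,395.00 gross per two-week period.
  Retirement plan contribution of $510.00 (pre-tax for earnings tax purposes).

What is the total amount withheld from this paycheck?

$690.80

Earnings Tax: taxable = $6,395.00 − $510.00 = $5,885.00
  $267.00 + 12.65% × ($5,885.00 − $3,000.00) = $267.00 + 12.65% × $2,885.00 = $631.95
Disability Insurance: 1% × $5,885.00 = $58.85
Total: $631.95 + $58.85 = $690.80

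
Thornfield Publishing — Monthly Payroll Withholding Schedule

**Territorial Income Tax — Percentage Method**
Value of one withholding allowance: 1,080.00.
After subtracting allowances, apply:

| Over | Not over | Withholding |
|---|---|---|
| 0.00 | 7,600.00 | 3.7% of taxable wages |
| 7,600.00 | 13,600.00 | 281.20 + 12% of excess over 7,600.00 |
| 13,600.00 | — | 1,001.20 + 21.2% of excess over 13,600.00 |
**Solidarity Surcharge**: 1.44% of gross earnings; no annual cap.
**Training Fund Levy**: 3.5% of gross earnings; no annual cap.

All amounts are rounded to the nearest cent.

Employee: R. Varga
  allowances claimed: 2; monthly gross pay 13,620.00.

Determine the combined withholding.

Territorial Income Tax: taxable = 13,620.00 − 2×1,080.00 = 11,460.00
  281.20 + 12% × (11,460.00 − 7,600.00) = 281.20 + 12% × 3,860.00 = 744.40
Solidarity Surcharge: 1.44% × 13,620.00 = 196.13
Training Fund Levy: 3.5% × 13,620.00 = 476.70
Total: 744.40 + 196.13 + 476.70 = 1,417.23

1,417.23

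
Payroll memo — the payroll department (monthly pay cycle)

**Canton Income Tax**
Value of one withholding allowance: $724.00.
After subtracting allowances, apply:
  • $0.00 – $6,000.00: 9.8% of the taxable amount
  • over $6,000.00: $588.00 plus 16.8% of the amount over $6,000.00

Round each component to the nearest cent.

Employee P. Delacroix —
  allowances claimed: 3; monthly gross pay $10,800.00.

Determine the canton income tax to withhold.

$1,029.50

Canton Income Tax: taxable = $10,800.00 − 3×$724.00 = $8,628.00
  $588.00 + 16.8% × ($8,628.00 − $6,000.00) = $588.00 + 16.8% × $2,628.00 = $1,029.50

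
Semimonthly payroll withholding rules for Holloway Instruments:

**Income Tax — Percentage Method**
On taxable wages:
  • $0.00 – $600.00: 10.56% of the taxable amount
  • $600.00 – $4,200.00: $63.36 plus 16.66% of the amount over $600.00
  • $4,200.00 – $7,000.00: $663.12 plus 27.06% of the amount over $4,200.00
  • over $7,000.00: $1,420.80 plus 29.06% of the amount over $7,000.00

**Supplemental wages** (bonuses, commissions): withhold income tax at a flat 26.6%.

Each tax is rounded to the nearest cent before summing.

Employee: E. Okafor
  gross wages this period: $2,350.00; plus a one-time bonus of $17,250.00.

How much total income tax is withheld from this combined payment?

$4,943.41

Income Tax: taxable = $2,350.00
  $63.36 + 16.66% × ($2,350.00 − $600.00) = $63.36 + 16.66% × $1,750.00 = $354.91
Supplemental (26.6% flat on bonus): 26.6% × $17,250.00 = $4,588.50
Total income tax: $354.91 + $4,588.50 = $4,943.41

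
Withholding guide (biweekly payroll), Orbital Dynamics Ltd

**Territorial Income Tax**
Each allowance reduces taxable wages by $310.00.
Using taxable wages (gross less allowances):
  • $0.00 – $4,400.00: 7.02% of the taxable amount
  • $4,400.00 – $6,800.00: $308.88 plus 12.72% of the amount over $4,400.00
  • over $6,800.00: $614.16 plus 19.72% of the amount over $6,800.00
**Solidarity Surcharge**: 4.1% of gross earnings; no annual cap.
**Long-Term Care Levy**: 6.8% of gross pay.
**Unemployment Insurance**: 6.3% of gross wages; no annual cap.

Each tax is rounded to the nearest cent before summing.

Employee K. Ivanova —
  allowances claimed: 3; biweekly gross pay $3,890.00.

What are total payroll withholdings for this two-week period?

$876.87

Territorial Income Tax: taxable = $3,890.00 − 3×$310.00 = $2,960.00
  7.02% × $2,960.00 = $207.79
Solidarity Surcharge: 4.1% × $3,890.00 = $159.49
Long-Term Care Levy: 6.8% × $3,890.00 = $264.52
Unemployment Insurance: 6.3% × $3,890.00 = $245.07
Total: $207.79 + $159.49 + $264.52 + $245.07 = $876.87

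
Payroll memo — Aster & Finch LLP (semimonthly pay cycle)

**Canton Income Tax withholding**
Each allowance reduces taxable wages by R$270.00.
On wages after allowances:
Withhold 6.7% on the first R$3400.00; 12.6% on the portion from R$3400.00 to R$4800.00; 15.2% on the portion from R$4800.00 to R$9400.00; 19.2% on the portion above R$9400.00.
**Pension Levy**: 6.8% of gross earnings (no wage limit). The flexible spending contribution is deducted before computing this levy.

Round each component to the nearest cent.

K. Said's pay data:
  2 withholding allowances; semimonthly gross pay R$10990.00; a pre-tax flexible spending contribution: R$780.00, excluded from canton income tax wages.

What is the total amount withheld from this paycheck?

Canton Income Tax: taxable = R$10990.00 − R$780.00 − 2×R$270.00 = R$9670.00
  R$1103.40 + 19.2% × (R$9670.00 − R$9400.00) = R$1103.40 + 19.2% × R$270.00 = R$1155.24
Pension Levy: 6.8% × R$10210.00 = R$694.28
Total: R$1155.24 + R$694.28 = R$1849.52

R$1849.52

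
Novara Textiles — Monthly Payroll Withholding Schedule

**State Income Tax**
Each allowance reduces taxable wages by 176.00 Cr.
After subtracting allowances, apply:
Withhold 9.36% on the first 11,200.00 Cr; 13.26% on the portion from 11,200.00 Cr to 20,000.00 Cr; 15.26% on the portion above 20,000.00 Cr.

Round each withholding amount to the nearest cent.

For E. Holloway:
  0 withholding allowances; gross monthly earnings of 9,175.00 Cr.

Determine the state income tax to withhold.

858.78 Cr

State Income Tax: taxable = 9,175.00 Cr
  9.36% × 9,175.00 Cr = 858.78 Cr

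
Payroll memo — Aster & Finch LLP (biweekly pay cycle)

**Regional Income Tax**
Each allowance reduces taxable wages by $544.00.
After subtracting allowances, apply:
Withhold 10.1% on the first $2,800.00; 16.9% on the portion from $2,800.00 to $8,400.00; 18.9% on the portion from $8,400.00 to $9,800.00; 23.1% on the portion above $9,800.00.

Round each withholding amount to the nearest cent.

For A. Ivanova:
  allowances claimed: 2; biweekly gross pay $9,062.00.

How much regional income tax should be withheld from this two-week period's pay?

$1,157.21

Regional Income Tax: taxable = $9,062.00 − 2×$544.00 = $7,974.00
  $282.80 + 16.9% × ($7,974.00 − $2,800.00) = $282.80 + 16.9% × $5,174.00 = $1,157.21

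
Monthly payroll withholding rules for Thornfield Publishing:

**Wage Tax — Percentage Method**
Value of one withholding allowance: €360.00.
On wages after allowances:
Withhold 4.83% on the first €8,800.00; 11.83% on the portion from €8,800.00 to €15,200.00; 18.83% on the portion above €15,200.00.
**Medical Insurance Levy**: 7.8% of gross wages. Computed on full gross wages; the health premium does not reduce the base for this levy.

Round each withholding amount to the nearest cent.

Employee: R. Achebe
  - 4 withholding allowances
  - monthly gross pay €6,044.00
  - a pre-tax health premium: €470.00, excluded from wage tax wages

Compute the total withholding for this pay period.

€671.10

Wage Tax: taxable = €6,044.00 − €470.00 − 4×€360.00 = €4,134.00
  4.83% × €4,134.00 = €199.67
Medical Insurance Levy: 7.8% × €6,044.00 = €471.43
Total: €199.67 + €471.43 = €671.10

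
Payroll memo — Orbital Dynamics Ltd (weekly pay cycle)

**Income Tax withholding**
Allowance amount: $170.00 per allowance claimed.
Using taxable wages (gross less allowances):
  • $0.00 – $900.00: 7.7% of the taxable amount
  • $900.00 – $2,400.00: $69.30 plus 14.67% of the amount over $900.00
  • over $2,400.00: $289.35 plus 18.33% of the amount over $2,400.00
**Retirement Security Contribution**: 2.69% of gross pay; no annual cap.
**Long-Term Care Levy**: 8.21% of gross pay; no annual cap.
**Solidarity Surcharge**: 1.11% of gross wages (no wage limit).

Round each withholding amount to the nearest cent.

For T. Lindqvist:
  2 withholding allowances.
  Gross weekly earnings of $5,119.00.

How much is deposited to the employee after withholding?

Income Tax: taxable = $5,119.00 − 2×$170.00 = $4,779.00
  $289.35 + 18.33% × ($4,779.00 − $2,400.00) = $289.35 + 18.33% × $2,379.00 = $725.42
Retirement Security Contribution: 2.69% × $5,119.00 = $137.70
Long-Term Care Levy: 8.21% × $5,119.00 = $420.27
Solidarity Surcharge: 1.11% × $5,119.00 = $56.82
Total withheld: $725.42 + $137.70 + $420.27 + $56.82 = $1,340.21
Net pay: $5,119.00 − $1,340.21 = $3,778.79

$3,778.79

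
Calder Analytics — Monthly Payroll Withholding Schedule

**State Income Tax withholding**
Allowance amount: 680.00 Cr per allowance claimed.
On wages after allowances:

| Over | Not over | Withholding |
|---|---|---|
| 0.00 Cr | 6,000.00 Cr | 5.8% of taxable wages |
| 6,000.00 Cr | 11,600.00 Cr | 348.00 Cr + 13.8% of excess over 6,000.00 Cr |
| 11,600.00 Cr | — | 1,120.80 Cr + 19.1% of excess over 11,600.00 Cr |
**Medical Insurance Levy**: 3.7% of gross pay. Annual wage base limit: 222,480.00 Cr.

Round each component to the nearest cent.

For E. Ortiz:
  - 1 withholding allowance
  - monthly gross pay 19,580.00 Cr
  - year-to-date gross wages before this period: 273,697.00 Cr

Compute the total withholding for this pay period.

State Income Tax: taxable = 19,580.00 Cr − 1×680.00 Cr = 18,900.00 Cr
  1,120.80 Cr + 19.1% × (18,900.00 Cr − 11,600.00 Cr) = 1,120.80 Cr + 19.1% × 7,300.00 Cr = 2,515.10 Cr
Medical Insurance Levy: YTD 273,697.00 Cr ≥ cap 222,480.00 Cr → 0.00 Cr
Total: 2,515.10 Cr + 0.00 Cr = 2,515.10 Cr

2,515.10 Cr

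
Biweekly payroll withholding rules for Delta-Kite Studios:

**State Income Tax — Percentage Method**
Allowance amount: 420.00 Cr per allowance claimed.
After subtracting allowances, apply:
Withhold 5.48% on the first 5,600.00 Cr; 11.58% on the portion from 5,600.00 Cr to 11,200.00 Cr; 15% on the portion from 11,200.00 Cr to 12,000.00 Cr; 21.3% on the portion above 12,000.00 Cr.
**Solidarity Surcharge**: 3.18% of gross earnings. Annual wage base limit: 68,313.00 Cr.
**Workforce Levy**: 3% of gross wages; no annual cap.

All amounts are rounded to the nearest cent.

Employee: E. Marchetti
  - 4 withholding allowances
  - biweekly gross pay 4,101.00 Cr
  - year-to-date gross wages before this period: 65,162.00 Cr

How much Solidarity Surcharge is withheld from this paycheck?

Solidarity Surcharge: cap 68,313.00 Cr − YTD 65,162.00 Cr = 3,151.00 Cr subject; 3.18% × 3,151.00 Cr = 100.20 Cr

100.20 Cr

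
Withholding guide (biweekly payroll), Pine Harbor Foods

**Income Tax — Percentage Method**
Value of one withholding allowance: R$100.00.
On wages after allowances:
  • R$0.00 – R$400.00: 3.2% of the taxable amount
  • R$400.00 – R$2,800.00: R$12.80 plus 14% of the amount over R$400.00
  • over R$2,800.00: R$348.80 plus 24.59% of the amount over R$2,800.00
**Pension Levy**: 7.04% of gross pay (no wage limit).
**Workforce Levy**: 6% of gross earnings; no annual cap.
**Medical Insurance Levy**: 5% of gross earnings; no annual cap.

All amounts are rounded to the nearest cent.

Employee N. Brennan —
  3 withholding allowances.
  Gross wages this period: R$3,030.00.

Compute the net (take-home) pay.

R$2,144.39

Income Tax: taxable = R$3,030.00 − 3×R$100.00 = R$2,730.00
  R$12.80 + 14% × (R$2,730.00 − R$400.00) = R$12.80 + 14% × R$2,330.00 = R$339.00
Pension Levy: 7.04% × R$3,030.00 = R$213.31
Workforce Levy: 6% × R$3,030.00 = R$181.80
Medical Insurance Levy: 5% × R$3,030.00 = R$151.50
Total withheld: R$339.00 + R$213.31 + R$181.80 + R$151.50 = R$885.61
Net pay: R$3,030.00 − R$885.61 = R$2,144.39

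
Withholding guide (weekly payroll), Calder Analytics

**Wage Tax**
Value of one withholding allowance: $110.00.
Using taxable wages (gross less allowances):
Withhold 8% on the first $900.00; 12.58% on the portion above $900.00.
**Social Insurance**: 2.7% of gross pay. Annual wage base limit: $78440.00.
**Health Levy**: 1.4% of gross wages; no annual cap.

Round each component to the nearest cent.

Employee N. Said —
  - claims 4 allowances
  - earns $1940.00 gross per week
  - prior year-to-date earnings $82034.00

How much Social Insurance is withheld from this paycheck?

Social Insurance: YTD $82034.00 ≥ cap $78440.00 → $0.00

$0.00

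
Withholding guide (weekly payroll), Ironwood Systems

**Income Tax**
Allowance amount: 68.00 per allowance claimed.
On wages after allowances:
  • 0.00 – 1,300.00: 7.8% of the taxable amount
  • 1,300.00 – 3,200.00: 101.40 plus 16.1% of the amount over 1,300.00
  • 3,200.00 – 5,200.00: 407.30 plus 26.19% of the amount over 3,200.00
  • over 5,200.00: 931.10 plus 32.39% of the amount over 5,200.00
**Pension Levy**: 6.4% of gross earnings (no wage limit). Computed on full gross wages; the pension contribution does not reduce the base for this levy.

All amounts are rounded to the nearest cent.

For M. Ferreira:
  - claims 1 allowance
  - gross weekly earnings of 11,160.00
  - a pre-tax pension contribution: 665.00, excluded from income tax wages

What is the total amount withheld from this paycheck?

3,338.37

Income Tax: taxable = 11,160.00 − 665.00 − 1×68.00 = 10,427.00
  931.10 + 32.39% × (10,427.00 − 5,200.00) = 931.10 + 32.39% × 5,227.00 = 2,624.13
Pension Levy: 6.4% × 11,160.00 = 714.24
Total: 2,624.13 + 714.24 = 3,338.37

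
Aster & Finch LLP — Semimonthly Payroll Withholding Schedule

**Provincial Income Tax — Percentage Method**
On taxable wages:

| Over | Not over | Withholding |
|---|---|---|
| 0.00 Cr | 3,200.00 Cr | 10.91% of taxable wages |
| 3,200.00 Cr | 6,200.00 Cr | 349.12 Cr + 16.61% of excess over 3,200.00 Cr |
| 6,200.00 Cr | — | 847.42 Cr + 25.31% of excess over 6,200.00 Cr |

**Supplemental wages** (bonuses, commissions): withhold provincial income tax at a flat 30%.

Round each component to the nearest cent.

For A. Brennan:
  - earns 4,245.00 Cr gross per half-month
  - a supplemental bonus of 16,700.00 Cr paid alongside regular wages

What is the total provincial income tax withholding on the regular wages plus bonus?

5,532.69 Cr

Provincial Income Tax: taxable = 4,245.00 Cr
  349.12 Cr + 16.61% × (4,245.00 Cr − 3,200.00 Cr) = 349.12 Cr + 16.61% × 1,045.00 Cr = 522.69 Cr
Supplemental (30% flat on bonus): 30% × 16,700.00 Cr = 5,010.00 Cr
Total provincial income tax: 522.69 Cr + 5,010.00 Cr = 5,532.69 Cr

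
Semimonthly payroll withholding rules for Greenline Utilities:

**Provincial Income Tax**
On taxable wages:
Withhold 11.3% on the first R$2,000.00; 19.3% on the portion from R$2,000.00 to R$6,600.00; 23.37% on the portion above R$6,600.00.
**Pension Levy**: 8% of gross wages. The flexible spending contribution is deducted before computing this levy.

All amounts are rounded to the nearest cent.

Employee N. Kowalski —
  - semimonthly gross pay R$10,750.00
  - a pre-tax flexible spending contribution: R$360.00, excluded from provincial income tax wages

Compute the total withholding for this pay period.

R$2,830.72

Provincial Income Tax: taxable = R$10,750.00 − R$360.00 = R$10,390.00
  R$1,113.80 + 23.37% × (R$10,390.00 − R$6,600.00) = R$1,113.80 + 23.37% × R$3,790.00 = R$1,999.52
Pension Levy: 8% × R$10,390.00 = R$831.20
Total: R$1,999.52 + R$831.20 = R$2,830.72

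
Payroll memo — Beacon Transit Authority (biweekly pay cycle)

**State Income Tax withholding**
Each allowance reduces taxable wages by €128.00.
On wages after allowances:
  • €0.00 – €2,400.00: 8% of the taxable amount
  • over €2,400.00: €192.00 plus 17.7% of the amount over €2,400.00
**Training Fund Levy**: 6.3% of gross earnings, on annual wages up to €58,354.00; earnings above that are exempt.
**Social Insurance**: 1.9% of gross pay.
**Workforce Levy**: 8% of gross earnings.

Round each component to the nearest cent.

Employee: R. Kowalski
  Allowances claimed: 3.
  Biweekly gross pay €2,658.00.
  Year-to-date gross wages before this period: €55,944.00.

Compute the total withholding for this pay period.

€596.89

State Income Tax: taxable = €2,658.00 − 3×€128.00 = €2,274.00
  8% × €2,274.00 = €181.92
Training Fund Levy: cap €58,354.00 − YTD €55,944.00 = €2,410.00 subject; 6.3% × €2,410.00 = €151.83
Social Insurance: 1.9% × €2,658.00 = €50.50
Workforce Levy: 8% × €2,658.00 = €212.64
Total: €181.92 + €151.83 + €50.50 + €212.64 = €596.89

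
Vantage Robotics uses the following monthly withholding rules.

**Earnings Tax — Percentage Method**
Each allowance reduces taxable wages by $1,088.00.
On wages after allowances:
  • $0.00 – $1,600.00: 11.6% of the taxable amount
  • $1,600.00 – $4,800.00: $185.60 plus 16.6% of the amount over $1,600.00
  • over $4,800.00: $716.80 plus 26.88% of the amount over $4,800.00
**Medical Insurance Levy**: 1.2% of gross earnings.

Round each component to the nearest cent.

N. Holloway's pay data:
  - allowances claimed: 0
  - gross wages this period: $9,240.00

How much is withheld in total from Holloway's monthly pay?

$2,021.15

Earnings Tax: taxable = $9,240.00
  $716.80 + 26.88% × ($9,240.00 − $4,800.00) = $716.80 + 26.88% × $4,440.00 = $1,910.27
Medical Insurance Levy: 1.2% × $9,240.00 = $110.88
Total: $1,910.27 + $110.88 = $2,021.15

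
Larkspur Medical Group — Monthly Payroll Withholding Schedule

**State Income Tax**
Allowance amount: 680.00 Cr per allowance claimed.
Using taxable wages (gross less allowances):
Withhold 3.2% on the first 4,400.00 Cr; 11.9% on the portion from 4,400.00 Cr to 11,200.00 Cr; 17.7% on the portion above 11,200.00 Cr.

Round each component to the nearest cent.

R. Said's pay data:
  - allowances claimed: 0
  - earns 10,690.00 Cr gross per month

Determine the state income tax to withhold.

State Income Tax: taxable = 10,690.00 Cr
  140.80 Cr + 11.9% × (10,690.00 Cr − 4,400.00 Cr) = 140.80 Cr + 11.9% × 6,290.00 Cr = 889.31 Cr

889.31 Cr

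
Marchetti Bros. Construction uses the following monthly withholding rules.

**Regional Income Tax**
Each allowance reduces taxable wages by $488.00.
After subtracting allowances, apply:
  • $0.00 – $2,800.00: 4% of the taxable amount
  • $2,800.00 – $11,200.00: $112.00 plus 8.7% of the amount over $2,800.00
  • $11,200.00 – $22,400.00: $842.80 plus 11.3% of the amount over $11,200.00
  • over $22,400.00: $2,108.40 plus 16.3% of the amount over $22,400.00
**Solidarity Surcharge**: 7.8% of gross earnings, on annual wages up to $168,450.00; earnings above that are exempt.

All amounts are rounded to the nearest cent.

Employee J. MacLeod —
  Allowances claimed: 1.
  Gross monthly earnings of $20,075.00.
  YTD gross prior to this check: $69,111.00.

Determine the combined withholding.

Regional Income Tax: taxable = $20,075.00 − 1×$488.00 = $19,587.00
  $842.80 + 11.3% × ($19,587.00 − $11,200.00) = $842.80 + 11.3% × $8,387.00 = $1,790.53
Solidarity Surcharge: 7.8% × $20,075.00 = $1,565.85
Total: $1,790.53 + $1,565.85 = $3,356.38

$3,356.38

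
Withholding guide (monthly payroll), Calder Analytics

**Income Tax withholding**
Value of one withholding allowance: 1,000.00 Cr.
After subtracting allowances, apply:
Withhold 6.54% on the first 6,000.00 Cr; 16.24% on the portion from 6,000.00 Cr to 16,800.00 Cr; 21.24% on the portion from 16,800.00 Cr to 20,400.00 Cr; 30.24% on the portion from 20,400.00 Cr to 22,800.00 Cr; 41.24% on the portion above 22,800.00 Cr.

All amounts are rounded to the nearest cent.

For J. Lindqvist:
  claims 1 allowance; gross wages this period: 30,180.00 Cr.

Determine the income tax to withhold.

6,267.83 Cr

Income Tax: taxable = 30,180.00 Cr − 1×1,000.00 Cr = 29,180.00 Cr
  3,636.72 Cr + 41.24% × (29,180.00 Cr − 22,800.00 Cr) = 3,636.72 Cr + 41.24% × 6,380.00 Cr = 6,267.83 Cr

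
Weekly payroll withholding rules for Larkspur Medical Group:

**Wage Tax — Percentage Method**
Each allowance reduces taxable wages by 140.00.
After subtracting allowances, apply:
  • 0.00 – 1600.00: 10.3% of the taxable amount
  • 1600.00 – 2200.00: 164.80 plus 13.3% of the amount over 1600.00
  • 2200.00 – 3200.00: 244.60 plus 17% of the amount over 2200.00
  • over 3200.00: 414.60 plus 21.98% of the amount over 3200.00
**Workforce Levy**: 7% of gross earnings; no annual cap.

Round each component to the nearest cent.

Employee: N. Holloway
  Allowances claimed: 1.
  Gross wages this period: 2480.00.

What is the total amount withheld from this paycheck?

442.00

Wage Tax: taxable = 2480.00 − 1×140.00 = 2340.00
  244.60 + 17% × (2340.00 − 2200.00) = 244.60 + 17% × 140.00 = 268.40
Workforce Levy: 7% × 2480.00 = 173.60
Total: 268.40 + 173.60 = 442.00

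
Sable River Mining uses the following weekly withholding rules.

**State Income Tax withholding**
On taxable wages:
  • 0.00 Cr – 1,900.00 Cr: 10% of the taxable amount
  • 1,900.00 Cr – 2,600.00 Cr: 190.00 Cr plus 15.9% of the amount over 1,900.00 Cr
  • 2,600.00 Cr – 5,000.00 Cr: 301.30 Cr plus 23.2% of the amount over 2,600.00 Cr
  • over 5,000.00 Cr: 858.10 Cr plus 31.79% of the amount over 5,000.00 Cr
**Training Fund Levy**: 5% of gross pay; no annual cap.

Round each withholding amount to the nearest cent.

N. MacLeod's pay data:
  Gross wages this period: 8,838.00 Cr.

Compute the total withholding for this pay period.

2,520.10 Cr

State Income Tax: taxable = 8,838.00 Cr
  858.10 Cr + 31.79% × (8,838.00 Cr − 5,000.00 Cr) = 858.10 Cr + 31.79% × 3,838.00 Cr = 2,078.20 Cr
Training Fund Levy: 5% × 8,838.00 Cr = 441.90 Cr
Total: 2,078.20 Cr + 441.90 Cr = 2,520.10 Cr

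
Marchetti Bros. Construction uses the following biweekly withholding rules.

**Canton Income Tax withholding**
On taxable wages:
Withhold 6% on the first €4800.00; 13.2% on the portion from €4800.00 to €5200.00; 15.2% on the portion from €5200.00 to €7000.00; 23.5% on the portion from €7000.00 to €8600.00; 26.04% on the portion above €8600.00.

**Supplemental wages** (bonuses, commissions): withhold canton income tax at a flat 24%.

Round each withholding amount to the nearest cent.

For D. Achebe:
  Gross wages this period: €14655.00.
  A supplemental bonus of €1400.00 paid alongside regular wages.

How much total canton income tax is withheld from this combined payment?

€2903.12

Canton Income Tax: taxable = €14655.00
  €990.40 + 26.04% × (€14655.00 − €8600.00) = €990.40 + 26.04% × €6055.00 = €2567.12
Supplemental (24% flat on bonus): 24% × €1400.00 = €336.00
Total canton income tax: €2567.12 + €336.00 = €2903.12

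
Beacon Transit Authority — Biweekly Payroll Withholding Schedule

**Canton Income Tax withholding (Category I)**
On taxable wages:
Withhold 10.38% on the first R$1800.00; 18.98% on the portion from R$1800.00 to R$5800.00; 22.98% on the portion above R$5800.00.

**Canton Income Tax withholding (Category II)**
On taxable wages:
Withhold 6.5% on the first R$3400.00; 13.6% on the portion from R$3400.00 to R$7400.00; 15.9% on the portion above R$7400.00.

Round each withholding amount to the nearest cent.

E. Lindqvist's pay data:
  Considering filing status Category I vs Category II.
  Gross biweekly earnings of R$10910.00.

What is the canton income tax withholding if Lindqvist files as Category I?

Canton Income Tax (Category I): taxable = R$10910.00
  R$946.04 + 22.98% × (R$10910.00 − R$5800.00) = R$946.04 + 22.98% × R$5110.00 = R$2120.32

R$2120.32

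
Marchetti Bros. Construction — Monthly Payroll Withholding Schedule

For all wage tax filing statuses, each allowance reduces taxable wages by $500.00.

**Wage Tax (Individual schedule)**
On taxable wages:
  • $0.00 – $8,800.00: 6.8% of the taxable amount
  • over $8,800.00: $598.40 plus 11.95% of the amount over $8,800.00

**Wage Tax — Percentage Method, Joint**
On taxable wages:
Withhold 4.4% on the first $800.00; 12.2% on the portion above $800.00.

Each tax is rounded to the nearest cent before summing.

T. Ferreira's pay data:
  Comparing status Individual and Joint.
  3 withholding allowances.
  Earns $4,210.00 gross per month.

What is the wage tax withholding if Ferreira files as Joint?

Wage Tax (Joint): taxable = $4,210.00 − 3×$500.00 = $2,710.00
  $35.20 + 12.2% × ($2,710.00 − $800.00) = $35.20 + 12.2% × $1,910.00 = $268.22

$268.22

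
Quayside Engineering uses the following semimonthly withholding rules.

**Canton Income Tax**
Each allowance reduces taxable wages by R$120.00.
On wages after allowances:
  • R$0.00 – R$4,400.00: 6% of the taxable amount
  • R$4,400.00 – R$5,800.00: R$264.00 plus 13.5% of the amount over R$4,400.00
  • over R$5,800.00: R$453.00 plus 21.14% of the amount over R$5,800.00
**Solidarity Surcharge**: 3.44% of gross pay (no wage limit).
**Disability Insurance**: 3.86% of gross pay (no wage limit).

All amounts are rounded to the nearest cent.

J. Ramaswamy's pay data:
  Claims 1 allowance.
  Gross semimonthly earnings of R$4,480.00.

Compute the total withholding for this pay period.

R$588.64

Canton Income Tax: taxable = R$4,480.00 − 1×R$120.00 = R$4,360.00
  6% × R$4,360.00 = R$261.60
Solidarity Surcharge: 3.44% × R$4,480.00 = R$154.11
Disability Insurance: 3.86% × R$4,480.00 = R$172.93
Total: R$261.60 + R$154.11 + R$172.93 = R$588.64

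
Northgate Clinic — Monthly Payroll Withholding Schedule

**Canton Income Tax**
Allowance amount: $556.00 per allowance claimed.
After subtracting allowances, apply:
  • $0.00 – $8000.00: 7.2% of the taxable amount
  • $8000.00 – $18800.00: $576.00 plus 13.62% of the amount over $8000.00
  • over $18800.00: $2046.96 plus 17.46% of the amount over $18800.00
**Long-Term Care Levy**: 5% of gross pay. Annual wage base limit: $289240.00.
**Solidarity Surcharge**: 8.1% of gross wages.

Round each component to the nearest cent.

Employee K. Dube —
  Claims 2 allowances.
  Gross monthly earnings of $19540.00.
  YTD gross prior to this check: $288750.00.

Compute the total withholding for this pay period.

Canton Income Tax: taxable = $19540.00 − 2×$556.00 = $18428.00
  $576.00 + 13.62% × ($18428.00 − $8000.00) = $576.00 + 13.62% × $10428.00 = $1996.29
Long-Term Care Levy: cap $289240.00 − YTD $288750.00 = $490.00 subject; 5% × $490.00 = $24.50
Solidarity Surcharge: 8.1% × $19540.00 = $1582.74
Total: $1996.29 + $24.50 + $1582.74 = $3603.53

$3603.53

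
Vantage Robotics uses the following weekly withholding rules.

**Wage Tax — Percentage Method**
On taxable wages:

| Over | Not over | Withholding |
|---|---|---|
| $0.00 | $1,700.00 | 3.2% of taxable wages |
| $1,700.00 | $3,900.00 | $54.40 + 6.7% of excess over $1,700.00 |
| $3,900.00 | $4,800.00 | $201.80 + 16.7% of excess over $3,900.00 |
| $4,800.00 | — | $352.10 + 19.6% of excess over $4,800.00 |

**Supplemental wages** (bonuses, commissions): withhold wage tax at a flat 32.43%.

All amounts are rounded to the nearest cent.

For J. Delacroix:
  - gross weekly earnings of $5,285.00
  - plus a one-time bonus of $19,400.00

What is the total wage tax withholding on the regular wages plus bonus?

$6,738.58

Wage Tax: taxable = $5,285.00
  $352.10 + 19.6% × ($5,285.00 − $4,800.00) = $352.10 + 19.6% × $485.00 = $447.16
Supplemental (32.43% flat on bonus): 32.43% × $19,400.00 = $6,291.42
Total wage tax: $447.16 + $6,291.42 = $6,738.58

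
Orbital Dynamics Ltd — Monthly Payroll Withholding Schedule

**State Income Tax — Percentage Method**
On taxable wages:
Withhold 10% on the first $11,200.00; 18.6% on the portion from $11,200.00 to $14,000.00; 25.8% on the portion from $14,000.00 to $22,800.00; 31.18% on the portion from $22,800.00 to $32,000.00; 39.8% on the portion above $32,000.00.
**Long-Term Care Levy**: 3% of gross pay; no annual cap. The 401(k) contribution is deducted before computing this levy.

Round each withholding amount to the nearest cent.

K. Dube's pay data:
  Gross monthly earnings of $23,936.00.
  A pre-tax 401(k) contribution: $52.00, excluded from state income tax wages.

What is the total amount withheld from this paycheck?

State Income Tax: taxable = $23,936.00 − $52.00 = $23,884.00
  $3,911.20 + 31.18% × ($23,884.00 − $22,800.00) = $3,911.20 + 31.18% × $1,084.00 = $4,249.19
Long-Term Care Levy: 3% × $23,884.00 = $716.52
Total: $4,249.19 + $716.52 = $4,965.71

$4,965.71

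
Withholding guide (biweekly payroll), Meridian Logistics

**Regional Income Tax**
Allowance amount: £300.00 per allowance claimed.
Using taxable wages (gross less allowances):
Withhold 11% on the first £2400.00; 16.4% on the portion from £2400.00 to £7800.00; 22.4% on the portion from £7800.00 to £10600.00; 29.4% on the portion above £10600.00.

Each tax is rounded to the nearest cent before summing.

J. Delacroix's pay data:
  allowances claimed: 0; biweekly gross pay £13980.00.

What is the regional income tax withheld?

£2770.52

Regional Income Tax: taxable = £13980.00
  £1776.80 + 29.4% × (£13980.00 − £10600.00) = £1776.80 + 29.4% × £3380.00 = £2770.52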